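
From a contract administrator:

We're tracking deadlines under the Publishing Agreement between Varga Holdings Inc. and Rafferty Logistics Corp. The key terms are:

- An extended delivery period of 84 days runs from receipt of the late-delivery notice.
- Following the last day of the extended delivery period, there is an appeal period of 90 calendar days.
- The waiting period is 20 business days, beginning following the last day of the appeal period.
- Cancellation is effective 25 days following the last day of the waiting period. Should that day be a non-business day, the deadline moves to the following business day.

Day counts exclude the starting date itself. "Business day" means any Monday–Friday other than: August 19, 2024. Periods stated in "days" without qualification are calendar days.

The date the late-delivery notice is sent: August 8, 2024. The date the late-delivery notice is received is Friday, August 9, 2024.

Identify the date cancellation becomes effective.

March 24, 2025

The last day of the extended delivery period: August 9, 2024 + 84 days = November 1, 2024.
Adding 90 calendar days to November 1, 2024 gives January 30, 2025, which is the last day of the appeal period.
From Thursday, January 30, 2025, 20 business days (Jan 31, Feb 3, Feb 4, Feb 5, …, Feb 25, Feb 26, Feb 27, skipping weekends) brings us to Thursday, February 27, 2025, which is the last day of the waiting period.
Adding 25 calendar days to February 27, 2025 gives March 24, 2025, which is the date cancellation becomes effective. March 24, 2025 is a Monday and is not a listed holiday, so no roll-forward applies.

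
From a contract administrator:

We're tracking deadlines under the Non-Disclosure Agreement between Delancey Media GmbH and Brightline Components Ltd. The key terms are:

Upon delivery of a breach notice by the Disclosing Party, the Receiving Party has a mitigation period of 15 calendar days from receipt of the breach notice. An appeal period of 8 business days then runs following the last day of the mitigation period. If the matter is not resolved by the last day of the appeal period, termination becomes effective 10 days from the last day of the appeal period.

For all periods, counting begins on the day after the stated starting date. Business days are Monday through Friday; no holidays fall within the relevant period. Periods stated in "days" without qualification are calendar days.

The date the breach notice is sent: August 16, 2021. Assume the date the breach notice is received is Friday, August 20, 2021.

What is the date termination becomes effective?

Adding 15 calendar days to August 20, 2021 gives September 4, 2021, which is the last day of the mitigation period.
The last day of the appeal period: 8 business days after Saturday, September 4, 2021, skipping weekends — Sep 6, Sep 7, Sep 8, Sep 9, Sep 10, Sep 13, Sep 14, Sep 15 — lands on Wednesday, September 15, 2021.
Adding 10 calendar days to September 15, 2021 gives September 25, 2021, which is the date termination becomes effective.

September 25, 2021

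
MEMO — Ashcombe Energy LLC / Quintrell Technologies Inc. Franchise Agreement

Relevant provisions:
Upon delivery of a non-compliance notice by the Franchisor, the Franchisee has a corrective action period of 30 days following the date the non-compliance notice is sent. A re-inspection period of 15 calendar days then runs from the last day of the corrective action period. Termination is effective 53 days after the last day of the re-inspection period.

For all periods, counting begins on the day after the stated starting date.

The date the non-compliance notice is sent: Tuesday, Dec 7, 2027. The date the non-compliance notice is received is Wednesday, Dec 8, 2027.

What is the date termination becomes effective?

Mar 14, 2028

The last day of the corrective action period: Dec 7, 2027 + 30 days = Jan 6, 2028.
The last day of the re-inspection period: Jan 6, 2028 + 15 days = Jan 21, 2028.
Adding 53 calendar days to Jan 21, 2028 gives Mar 14, 2028, which is the date termination becomes effective.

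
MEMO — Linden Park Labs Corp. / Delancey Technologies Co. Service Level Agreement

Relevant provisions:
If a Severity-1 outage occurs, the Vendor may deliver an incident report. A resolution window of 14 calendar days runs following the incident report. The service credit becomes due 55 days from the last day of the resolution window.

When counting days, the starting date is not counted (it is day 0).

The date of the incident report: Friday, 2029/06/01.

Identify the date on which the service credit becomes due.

2029/08/09

The last day of the resolution window: 14 calendar days after 2029/06/01 is 2029/06/15.
Adding 55 calendar days to 2029/06/15 gives 2029/08/09, which is the date on which the service credit becomes due.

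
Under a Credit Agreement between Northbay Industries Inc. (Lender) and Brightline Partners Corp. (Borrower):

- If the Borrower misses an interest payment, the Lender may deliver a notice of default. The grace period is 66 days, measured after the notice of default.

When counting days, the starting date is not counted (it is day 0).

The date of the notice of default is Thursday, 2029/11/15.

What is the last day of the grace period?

2030/01/20

Adding 66 calendar days to 2029/11/15 gives 2030/01/20, which is the last day of the grace period.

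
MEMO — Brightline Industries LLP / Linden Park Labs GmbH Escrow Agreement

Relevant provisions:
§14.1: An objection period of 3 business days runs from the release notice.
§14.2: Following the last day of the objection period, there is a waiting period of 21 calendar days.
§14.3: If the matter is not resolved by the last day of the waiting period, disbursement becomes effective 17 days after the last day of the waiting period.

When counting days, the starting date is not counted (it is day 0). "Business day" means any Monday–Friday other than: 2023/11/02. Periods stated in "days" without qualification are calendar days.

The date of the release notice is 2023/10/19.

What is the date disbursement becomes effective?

2023/12/01

The last day of the objection period: 3 business days after Thursday, 2023/10/19, skipping weekends — Oct 20, Oct 23, Oct 24 — lands on Tuesday, 2023/10/24.
The last day of the waiting period: 2023/10/24 + 21 days = 2023/11/14.
The date disbursement becomes effective: 2023/11/14 + 17 days = 2023/12/01.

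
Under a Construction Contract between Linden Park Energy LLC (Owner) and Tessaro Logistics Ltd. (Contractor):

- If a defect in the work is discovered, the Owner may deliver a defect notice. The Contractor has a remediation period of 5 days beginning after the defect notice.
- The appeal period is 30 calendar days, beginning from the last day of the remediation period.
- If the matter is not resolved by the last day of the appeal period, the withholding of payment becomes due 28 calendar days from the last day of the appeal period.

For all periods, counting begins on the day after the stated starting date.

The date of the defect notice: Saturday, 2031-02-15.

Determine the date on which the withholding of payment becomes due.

Adding 5 calendar days to 2031-02-15 gives 2031-02-20, which is the last day of the remediation period.
The last day of the appeal period: 30 calendar days after 2031-02-20 is 2031-03-22.
The date on which the withholding of payment becomes due: 2031-03-22 + 28 days = 2031-04-19.

2031-04-19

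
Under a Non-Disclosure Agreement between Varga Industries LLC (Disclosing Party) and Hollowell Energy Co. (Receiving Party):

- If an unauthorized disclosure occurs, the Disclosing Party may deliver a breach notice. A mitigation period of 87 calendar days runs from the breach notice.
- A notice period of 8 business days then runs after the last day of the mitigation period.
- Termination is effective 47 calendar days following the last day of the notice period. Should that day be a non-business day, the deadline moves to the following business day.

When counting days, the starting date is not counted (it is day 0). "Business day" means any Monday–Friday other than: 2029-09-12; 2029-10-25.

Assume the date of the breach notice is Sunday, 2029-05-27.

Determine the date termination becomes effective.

2029-10-22

The last day of the mitigation period: 87 calendar days after 2029-05-27 is 2029-08-22.
The last day of the notice period: counting 8 business days from Wednesday, 2029-08-22 (Aug 23, Aug 24, Aug 27, Aug 28, Aug 29, Aug 30, Aug 31, Sep 3, skipping weekends) reaches Monday, 2029-09-03.
The date termination becomes effective: 47 calendar days after 2029-09-03 is 2029-10-20. That falls on a Saturday, so it rolls to the next business day, Monday, 2029-10-22.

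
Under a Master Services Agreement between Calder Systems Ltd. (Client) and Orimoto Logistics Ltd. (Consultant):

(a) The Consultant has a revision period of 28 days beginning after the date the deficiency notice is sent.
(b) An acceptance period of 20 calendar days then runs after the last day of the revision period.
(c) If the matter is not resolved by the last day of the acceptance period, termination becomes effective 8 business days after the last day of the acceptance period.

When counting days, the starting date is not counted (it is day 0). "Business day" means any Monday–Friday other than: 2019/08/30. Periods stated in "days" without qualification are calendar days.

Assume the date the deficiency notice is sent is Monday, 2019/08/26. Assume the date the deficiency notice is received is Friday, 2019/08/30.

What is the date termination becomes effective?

2019/10/23

The last day of the revision period: 2019/08/26 + 28 days = 2019/09/23.
Adding 20 calendar days to 2019/09/23 gives 2019/10/13, which is the last day of the acceptance period.
From Sunday, 2019/10/13, 8 business days (Oct 14, Oct 15, Oct 16, Oct 17, Oct 18, Oct 21, Oct 22, Oct 23, skipping weekends) brings us to Wednesday, 2019/10/23, which is the date termination becomes effective.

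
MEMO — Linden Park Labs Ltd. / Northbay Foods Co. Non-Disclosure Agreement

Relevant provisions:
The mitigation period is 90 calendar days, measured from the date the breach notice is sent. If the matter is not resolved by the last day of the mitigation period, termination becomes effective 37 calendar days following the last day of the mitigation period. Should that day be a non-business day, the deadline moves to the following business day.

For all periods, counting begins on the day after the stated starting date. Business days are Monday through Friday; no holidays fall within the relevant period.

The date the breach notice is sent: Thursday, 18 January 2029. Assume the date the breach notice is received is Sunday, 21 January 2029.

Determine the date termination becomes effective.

The last day of the mitigation period: 90 calendar days after 18 January 2029 is 18 April 2029.
The date termination becomes effective: 18 April 2029 + 37 days = 25 May 2029. 25 May 2029 is a Friday, so no roll-forward applies.

25 May 2029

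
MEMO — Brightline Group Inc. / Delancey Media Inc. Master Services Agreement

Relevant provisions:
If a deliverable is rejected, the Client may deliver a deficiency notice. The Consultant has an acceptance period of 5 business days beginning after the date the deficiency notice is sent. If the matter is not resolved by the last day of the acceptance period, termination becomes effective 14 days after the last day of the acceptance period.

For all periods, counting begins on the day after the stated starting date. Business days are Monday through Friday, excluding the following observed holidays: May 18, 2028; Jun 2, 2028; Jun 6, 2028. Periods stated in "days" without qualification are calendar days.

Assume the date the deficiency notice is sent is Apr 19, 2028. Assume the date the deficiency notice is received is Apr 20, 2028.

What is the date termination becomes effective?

The last day of the acceptance period: counting 5 business days from Wednesday, Apr 19, 2028 (Apr 20, Apr 21, Apr 24, Apr 25, Apr 26, skipping weekends) reaches Wednesday, Apr 26, 2028.
The date termination becomes effective: Apr 26, 2028 + 14 days = May 10, 2028.

May 10, 2028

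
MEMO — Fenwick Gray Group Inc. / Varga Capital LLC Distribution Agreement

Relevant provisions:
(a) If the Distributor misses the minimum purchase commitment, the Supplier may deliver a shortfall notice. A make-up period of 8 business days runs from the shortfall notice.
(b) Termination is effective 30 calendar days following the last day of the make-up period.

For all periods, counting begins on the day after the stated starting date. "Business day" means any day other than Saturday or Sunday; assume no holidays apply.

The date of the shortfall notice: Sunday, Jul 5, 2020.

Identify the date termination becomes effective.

Aug 14, 2020

The last day of the make-up period: counting 8 business days from Sunday, Jul 5, 2020 (Jul 6, Jul 7, Jul 8, Jul 9, Jul 10, Jul 13, Jul 14, Jul 15, skipping weekends) reaches Wednesday, Jul 15, 2020.
The date termination becomes effective: 30 calendar days after Jul 15, 2020 is Aug 14, 2020.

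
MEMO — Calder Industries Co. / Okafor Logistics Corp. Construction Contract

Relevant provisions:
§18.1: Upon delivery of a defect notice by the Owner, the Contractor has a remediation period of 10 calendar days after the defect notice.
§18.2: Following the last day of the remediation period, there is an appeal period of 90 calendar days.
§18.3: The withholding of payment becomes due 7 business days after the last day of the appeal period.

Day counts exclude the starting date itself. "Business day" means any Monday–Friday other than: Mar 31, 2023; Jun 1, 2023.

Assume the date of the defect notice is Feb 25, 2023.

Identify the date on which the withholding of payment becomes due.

Adding 10 calendar days to Feb 25, 2023 gives Mar 7, 2023, which is the last day of the remediation period.
Adding 90 calendar days to Mar 7, 2023 gives Jun 5, 2023, which is the last day of the appeal period.
The date on which the withholding of payment becomes due: 7 business days after Monday, Jun 5, 2023, skipping weekends — Jun 6, Jun 7, Jun 8, Jun 9, Jun 12, Jun 13, Jun 14 — lands on Wednesday, Jun 14, 2023.

Jun 14, 2023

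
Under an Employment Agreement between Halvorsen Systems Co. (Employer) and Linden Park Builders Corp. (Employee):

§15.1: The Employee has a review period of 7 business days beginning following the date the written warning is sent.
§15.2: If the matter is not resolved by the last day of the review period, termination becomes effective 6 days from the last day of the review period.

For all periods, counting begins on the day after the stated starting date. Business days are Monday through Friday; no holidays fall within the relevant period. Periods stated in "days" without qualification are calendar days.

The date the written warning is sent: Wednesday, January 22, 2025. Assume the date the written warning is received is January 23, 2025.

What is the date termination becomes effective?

February 6, 2025

The last day of the review period: 7 business days after Wednesday, January 22, 2025, skipping weekends — Jan 23, Jan 24, Jan 27, Jan 28, Jan 29, Jan 30, Jan 31 — lands on Friday, January 31, 2025.
Adding 6 calendar days to January 31, 2025 gives February 6, 2025, which is the date termination becomes effective.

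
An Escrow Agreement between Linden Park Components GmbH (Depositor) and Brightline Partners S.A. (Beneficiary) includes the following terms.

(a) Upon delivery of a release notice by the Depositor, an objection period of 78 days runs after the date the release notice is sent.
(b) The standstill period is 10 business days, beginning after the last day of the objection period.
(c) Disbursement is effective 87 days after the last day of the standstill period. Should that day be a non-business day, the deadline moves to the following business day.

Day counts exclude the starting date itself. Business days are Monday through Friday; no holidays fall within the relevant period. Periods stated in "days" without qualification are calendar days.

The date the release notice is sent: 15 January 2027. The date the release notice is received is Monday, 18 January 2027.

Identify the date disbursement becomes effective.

Adding 78 calendar days to 15 January 2027 gives 3 April 2027, which is the last day of the objection period.
The last day of the standstill period: 10 business days after Saturday, 3 April 2027, skipping weekends — Apr 5, Apr 6, Apr 7, Apr 8, Apr 9, Apr 12, Apr 13, Apr 14, Apr 15, Apr 16 — lands on Friday, 16 April 2027.
The date disbursement becomes effective: 87 calendar days after 16 April 2027 is 12 July 2027. 12 July 2027 is a Monday, so no roll-forward applies.

12 July 2027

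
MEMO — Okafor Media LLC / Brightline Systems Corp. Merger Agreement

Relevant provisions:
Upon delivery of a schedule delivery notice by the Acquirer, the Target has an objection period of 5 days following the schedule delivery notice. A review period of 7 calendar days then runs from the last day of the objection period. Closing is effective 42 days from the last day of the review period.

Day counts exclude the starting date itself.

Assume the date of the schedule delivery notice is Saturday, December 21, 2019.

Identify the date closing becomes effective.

The last day of the objection period: December 21, 2019 + 5 days = December 26, 2019.
The last day of the review period: 7 calendar days after December 26, 2019 is January 2, 2020.
Adding 42 calendar days to January 2, 2020 gives February 13, 2020, which is the date closing becomes effective.

February 13, 2020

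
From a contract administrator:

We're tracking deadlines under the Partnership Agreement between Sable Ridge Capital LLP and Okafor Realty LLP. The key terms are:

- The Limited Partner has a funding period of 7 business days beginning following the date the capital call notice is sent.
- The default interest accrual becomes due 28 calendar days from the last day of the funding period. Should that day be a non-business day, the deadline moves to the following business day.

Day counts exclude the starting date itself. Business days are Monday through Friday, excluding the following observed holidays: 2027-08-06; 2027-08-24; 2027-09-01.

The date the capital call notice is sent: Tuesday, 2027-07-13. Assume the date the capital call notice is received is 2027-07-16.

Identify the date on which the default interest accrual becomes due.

From Tuesday, 2027-07-13, 7 business days (Jul 14, Jul 15, Jul 16, Jul 19, Jul 20, Jul 21, Jul 22, skipping weekends) brings us to Thursday, 2027-07-22, which is the last day of the funding period.
The date on which the default interest accrual becomes due: 28 calendar days after 2027-07-22 is 2027-08-19. 2027-08-19 is a Thursday and is not a listed holiday, so no roll-forward applies.

2027-08-19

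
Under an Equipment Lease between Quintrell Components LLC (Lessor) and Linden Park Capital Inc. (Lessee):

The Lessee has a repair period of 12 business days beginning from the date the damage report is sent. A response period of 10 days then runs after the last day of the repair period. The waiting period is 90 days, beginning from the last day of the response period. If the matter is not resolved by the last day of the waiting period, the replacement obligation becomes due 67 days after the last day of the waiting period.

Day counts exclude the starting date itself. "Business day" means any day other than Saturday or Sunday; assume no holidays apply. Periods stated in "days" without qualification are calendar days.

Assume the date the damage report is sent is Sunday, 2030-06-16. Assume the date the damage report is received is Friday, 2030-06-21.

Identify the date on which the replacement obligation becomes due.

2030-12-16

The last day of the repair period: counting 12 business days from Sunday, 2030-06-16 (Jun 17, Jun 18, Jun 19, Jun 20, …, Jun 28, Jul 1, Jul 2, skipping weekends) reaches Tuesday, 2030-07-02.
The last day of the response period: 10 calendar days after 2030-07-02 is 2030-07-12.
The last day of the waiting period: 2030-07-12 + 90 days = 2030-10-10.
The date on which the replacement obligation becomes due: 67 calendar days after 2030-10-10 is 2030-12-16.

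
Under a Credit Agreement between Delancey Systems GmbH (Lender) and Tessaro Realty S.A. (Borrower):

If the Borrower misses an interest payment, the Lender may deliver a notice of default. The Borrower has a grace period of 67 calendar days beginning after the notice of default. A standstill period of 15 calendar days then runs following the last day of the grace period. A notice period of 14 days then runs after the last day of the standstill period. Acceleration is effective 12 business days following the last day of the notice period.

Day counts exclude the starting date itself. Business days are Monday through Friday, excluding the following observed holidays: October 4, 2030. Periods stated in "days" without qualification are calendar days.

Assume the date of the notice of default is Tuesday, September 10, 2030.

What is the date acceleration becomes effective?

The last day of the grace period: September 10, 2030 + 67 days = November 16, 2030.
Adding 15 calendar days to November 16, 2030 gives December 1, 2030, which is the last day of the standstill period.
Adding 14 calendar days to December 1, 2030 gives December 15, 2030, which is the last day of the notice period.
The date acceleration becomes effective: counting 12 business days from Sunday, December 15, 2030 (Dec 16, Dec 17, Dec 18, Dec 19, …, Dec 27, Dec 30, Dec 31, skipping weekends) reaches Tuesday, December 31, 2030.

December 31, 2030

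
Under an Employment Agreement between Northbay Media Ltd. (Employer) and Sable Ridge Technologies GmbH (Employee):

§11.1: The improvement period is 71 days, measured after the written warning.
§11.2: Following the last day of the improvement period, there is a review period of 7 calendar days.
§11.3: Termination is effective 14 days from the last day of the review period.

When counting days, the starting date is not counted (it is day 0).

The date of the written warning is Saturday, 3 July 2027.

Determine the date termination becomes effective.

Adding 71 calendar days to 3 July 2027 gives 12 September 2027, which is the last day of the improvement period.
The last day of the review period: 12 September 2027 + 7 days = 19 September 2027.
The date termination becomes effective: 14 calendar days after 19 September 2027 is 3 October 2027.

3 October 2027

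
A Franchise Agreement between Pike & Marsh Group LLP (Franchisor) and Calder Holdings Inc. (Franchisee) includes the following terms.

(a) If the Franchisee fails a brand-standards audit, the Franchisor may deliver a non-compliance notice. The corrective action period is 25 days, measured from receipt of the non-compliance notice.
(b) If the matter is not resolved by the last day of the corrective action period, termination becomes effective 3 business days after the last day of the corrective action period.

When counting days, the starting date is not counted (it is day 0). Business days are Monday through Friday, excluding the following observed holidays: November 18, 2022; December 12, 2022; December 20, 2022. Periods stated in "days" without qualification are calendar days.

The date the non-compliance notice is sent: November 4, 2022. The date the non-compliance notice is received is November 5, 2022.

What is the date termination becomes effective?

December 5, 2022

The last day of the corrective action period: 25 calendar days after November 5, 2022 is November 30, 2022.
The date termination becomes effective: counting 3 business days from Wednesday, November 30, 2022 (Dec 1, Dec 2, Dec 5, skipping weekends) reaches Monday, December 5, 2022.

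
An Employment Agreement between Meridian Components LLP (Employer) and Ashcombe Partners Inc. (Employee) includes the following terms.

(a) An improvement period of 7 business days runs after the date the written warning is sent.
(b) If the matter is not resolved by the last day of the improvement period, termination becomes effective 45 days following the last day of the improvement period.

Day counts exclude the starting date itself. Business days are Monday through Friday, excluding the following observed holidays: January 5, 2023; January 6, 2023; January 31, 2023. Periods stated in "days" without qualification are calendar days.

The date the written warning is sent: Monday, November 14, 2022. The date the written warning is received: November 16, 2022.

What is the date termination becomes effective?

January 7, 2023

The last day of the improvement period: counting 7 business days from Monday, November 14, 2022 (Nov 15, Nov 16, Nov 17, Nov 18, Nov 21, Nov 22, Nov 23, skipping weekends) reaches Wednesday, November 23, 2022.
Adding 45 calendar days to November 23, 2022 gives January 7, 2023, which is the date termination becomes effective.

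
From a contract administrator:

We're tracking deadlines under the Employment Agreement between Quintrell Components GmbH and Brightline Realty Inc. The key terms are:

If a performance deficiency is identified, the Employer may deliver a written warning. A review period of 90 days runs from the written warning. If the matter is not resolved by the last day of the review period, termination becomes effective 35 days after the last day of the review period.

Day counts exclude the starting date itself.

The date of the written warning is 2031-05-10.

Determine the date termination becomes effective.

2031-09-12

The last day of the review period: 90 calendar days after 2031-05-10 is 2031-08-08.
Adding 35 calendar days to 2031-08-08 gives 2031-09-12, which is the date termination becomes effective.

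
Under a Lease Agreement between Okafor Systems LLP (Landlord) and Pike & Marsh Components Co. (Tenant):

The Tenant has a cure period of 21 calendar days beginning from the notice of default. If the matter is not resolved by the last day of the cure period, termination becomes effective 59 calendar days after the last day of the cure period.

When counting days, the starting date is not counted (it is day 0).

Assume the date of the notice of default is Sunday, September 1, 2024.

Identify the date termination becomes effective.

The last day of the cure period: September 1, 2024 + 21 days = September 22, 2024.
The date termination becomes effective: September 22, 2024 + 59 days = November 20, 2024.

November 20, 2024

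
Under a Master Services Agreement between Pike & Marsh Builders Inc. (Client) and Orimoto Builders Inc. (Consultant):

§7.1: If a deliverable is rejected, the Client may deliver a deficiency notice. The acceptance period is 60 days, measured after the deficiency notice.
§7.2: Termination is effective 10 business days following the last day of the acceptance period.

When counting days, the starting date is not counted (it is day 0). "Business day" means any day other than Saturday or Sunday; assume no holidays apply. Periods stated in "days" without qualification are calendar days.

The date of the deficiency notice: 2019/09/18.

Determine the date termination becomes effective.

2019/11/29

The last day of the acceptance period: 60 calendar days after 2019/09/18 is 2019/11/17.
The date termination becomes effective: counting 10 business days from Sunday, 2019/11/17 (Nov 18, Nov 19, Nov 20, Nov 21, Nov 22, Nov 25, Nov 26, Nov 27, Nov 28, Nov 29, skipping weekends) reaches Friday, 2019/11/29.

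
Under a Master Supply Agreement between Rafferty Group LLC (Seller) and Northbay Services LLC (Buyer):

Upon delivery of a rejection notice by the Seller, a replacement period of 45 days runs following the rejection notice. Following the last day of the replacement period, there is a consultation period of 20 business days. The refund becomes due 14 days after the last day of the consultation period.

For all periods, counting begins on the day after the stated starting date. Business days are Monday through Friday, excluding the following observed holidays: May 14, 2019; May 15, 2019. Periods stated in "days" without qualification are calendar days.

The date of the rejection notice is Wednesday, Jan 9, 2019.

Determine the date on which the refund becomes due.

Apr 5, 2019

The last day of the replacement period: 45 calendar days after Jan 9, 2019 is Feb 23, 2019.
The last day of the consultation period: counting 20 business days from Saturday, Feb 23, 2019 (Feb 25, Feb 26, Feb 27, Feb 28, …, Mar 20, Mar 21, Mar 22, skipping weekends) reaches Friday, Mar 22, 2019.
The date on which the refund becomes due: 14 calendar days after Mar 22, 2019 is Apr 5, 2019.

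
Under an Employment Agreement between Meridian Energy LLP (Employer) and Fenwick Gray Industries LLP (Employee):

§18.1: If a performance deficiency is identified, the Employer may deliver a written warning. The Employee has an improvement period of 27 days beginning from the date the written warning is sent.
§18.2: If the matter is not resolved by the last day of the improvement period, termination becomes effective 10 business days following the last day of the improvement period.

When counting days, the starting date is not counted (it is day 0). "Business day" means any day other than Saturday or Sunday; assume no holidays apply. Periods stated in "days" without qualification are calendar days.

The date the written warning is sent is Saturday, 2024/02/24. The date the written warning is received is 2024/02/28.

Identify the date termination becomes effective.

The last day of the improvement period: 27 calendar days after 2024/02/24 is 2024/03/22.
The date termination becomes effective: 10 business days after Friday, 2024/03/22, skipping weekends — Mar 25, Mar 26, Mar 27, Mar 28, Mar 29, Apr 1, Apr 2, Apr 3, Apr 4, Apr 5 — lands on Friday, 2024/04/05.

2024/04/05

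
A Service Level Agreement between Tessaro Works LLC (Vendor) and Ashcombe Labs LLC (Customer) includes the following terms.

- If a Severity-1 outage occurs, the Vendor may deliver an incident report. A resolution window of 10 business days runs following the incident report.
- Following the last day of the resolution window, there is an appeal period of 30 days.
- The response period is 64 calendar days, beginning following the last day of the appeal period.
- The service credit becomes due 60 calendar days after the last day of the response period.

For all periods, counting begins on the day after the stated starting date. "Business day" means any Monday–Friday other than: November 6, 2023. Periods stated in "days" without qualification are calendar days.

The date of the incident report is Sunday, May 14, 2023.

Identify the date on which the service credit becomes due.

October 27, 2023

The last day of the resolution window: 10 business days after Sunday, May 14, 2023, skipping weekends — May 15, May 16, May 17, May 18, May 19, May 22, May 23, May 24, May 25, May 26 — lands on Friday, May 26, 2023.
Adding 30 calendar days to May 26, 2023 gives June 25, 2023, which is the last day of the appeal period.
The last day of the response period: June 25, 2023 + 64 days = August 28, 2023.
Adding 60 calendar days to August 28, 2023 gives October 27, 2023, which is the date on which the service credit becomes due.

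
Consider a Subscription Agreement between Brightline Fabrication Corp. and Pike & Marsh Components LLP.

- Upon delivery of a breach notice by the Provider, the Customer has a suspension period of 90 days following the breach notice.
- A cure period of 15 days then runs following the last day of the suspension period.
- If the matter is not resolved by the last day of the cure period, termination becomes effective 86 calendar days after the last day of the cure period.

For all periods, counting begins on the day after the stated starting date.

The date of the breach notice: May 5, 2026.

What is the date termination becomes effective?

Adding 90 calendar days to May 5, 2026 gives Aug 3, 2026, which is the last day of the suspension period.
The last day of the cure period: Aug 3, 2026 + 15 days = Aug 18, 2026.
The date termination becomes effective: Aug 18, 2026 + 86 days = Nov 12, 2026.

Nov 12, 2026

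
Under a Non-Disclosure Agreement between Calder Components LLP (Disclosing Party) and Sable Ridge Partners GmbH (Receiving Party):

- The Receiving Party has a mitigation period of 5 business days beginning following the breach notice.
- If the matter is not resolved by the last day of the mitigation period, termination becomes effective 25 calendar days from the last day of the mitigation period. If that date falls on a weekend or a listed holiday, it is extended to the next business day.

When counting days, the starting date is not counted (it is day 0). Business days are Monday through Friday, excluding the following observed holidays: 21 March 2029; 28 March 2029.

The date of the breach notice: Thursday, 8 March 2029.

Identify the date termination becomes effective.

9 April 2029

From Thursday, 8 March 2029, 5 business days (Mar 9, Mar 12, Mar 13, Mar 14, Mar 15, skipping weekends) brings us to Thursday, 15 March 2029, which is the last day of the mitigation period.
The date termination becomes effective: 25 calendar days after 15 March 2029 is 9 April 2029. 9 April 2029 is a Monday and is not a listed holiday, so no roll-forward applies.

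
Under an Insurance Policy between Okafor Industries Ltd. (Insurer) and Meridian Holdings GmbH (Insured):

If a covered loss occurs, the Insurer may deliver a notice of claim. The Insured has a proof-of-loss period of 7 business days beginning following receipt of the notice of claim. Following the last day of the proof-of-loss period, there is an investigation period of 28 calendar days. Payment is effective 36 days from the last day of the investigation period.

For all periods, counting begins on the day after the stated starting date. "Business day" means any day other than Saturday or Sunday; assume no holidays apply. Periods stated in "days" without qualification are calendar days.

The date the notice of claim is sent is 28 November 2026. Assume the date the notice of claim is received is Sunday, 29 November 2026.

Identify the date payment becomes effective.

The last day of the proof-of-loss period: counting 7 business days from Sunday, 29 November 2026 (Nov 30, Dec 1, Dec 2, Dec 3, Dec 4, Dec 7, Dec 8, skipping weekends) reaches Tuesday, 8 December 2026.
The last day of the investigation period: 28 calendar days after 8 December 2026 is 5 January 2027.
The date payment becomes effective: 36 calendar days after 5 January 2027 is 10 February 2027.

10 February 2027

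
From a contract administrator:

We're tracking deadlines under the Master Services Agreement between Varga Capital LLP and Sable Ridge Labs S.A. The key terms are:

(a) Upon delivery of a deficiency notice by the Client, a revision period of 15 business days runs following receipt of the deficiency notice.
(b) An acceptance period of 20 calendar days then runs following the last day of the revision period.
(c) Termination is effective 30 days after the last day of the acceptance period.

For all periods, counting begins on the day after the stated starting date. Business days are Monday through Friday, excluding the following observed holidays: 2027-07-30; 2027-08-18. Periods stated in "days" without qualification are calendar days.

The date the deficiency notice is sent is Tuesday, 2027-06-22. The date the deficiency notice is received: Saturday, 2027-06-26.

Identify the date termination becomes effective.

The last day of the revision period: counting 15 business days from Saturday, 2027-06-26 (Jun 28, Jun 29, Jun 30, Jul 1, …, Jul 14, Jul 15, Jul 16, skipping weekends) reaches Friday, 2027-07-16.
Adding 20 calendar days to 2027-07-16 gives 2027-08-05, which is the last day of the acceptance period.
The date termination becomes effective: 30 calendar days after 2027-08-05 is 2027-09-04.

2027-09-04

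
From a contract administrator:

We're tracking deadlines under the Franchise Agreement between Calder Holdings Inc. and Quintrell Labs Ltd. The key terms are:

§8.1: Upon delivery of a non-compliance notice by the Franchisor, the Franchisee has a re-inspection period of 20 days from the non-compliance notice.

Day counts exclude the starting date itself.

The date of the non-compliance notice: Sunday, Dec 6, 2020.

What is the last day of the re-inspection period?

Dec 26, 2020

Adding 20 calendar days to Dec 6, 2020 gives Dec 26, 2020, which is the last day of the re-inspection period.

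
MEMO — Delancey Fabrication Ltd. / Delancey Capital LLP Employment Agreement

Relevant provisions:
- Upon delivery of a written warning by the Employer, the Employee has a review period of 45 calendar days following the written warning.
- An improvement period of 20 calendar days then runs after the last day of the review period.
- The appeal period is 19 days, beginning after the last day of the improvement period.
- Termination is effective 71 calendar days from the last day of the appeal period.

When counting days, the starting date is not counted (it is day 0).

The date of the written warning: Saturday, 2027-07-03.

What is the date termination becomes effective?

2027-12-05

The last day of the review period: 45 calendar days after 2027-07-03 is 2027-08-17.
The last day of the improvement period: 2027-08-17 + 20 days = 2027-09-06.
The last day of the appeal period: 2027-09-06 + 19 days = 2027-09-25.
The date termination becomes effective: 71 calendar days after 2027-09-25 is 2027-12-05.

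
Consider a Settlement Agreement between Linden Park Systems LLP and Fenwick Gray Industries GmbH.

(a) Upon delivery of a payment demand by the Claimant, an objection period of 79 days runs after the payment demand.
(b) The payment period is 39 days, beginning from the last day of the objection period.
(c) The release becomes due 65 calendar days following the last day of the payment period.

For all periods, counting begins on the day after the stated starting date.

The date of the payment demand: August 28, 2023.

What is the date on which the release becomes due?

Adding 79 calendar days to August 28, 2023 gives November 15, 2023, which is the last day of the objection period.
Adding 39 calendar days to November 15, 2023 gives December 24, 2023, which is the last day of the payment period.
Adding 65 calendar days to December 24, 2023 gives February 27, 2024, which is the date on which the release becomes due.

February 27, 2024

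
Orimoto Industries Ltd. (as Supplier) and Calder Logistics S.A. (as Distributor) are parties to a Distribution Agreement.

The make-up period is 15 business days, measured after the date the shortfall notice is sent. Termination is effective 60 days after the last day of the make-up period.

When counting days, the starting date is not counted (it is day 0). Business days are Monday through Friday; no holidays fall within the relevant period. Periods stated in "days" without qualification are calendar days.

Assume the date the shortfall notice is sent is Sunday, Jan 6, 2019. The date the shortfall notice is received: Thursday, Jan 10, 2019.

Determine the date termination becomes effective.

Mar 26, 2019

From Sunday, Jan 6, 2019, 15 business days (Jan 7, Jan 8, Jan 9, Jan 10, …, Jan 23, Jan 24, Jan 25, skipping weekends) brings us to Friday, Jan 25, 2019, which is the last day of the make-up period.
The date termination becomes effective: 60 calendar days after Jan 25, 2019 is Mar 26, 2019.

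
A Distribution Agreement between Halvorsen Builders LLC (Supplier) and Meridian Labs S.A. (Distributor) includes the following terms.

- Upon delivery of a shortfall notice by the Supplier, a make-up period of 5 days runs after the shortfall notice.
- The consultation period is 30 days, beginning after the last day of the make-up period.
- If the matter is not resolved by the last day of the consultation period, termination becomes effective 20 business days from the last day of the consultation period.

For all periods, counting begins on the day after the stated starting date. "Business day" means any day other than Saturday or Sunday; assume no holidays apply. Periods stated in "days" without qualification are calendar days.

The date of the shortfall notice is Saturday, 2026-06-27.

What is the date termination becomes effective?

2026-08-28

The last day of the make-up period: 5 calendar days after 2026-06-27 is 2026-07-02.
The last day of the consultation period: 2026-07-02 + 30 days = 2026-08-01.
From Saturday, 2026-08-01, 20 business days (Aug 3, Aug 4, Aug 5, Aug 6, …, Aug 26, Aug 27, Aug 28, skipping weekends) brings us to Friday, 2026-08-28, which is the date termination becomes effective.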